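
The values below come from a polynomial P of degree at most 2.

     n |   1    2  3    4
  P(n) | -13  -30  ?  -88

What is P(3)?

-55

The 3 known points determine the degree-2 polynomial uniquely.
Write P(n) = an^2 + bn + c. Substituting each data point gives a linear system:
  a + b + c = -13
  4a + 2b + c = -30
  16a + 4b + c = -88
Solving the system yields a = -4, b = -5, c = -4.
So P(n) = -4n^2 - 5n - 4.
Then P(3) = -55.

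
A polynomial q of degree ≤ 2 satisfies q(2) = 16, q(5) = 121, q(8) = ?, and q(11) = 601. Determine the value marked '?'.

316

The 3 known points determine the degree-2 polynomial uniquely.
Write q(n) = an^2 + bn + c. Substituting each data point gives a linear system:
  4a + 2b + c = 16
  25a + 5b + c = 121
  121a + 11b + c = 601
Solving the system yields a = 5, b = 0, c = -4.
So q(n) = 5n^2 - 4.
Then q(8) = 316.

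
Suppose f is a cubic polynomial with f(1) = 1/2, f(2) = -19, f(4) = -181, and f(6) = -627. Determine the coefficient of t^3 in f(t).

-3

Write f(t) = at^3 + bt^2 + ct + d. Substituting each data point gives a linear system:
  a + b + c + d = 1/2
  8a + 4b + 2c + d = -19
  64a + 16b + 4c + d = -181
  216a + 36b + 6c + d = -627
Solving the system yields a = -3, b = 1/2, c = 0, d = 3.
So f(t) = -3t³ + (1/2)t² + 3.
The leading coefficient is -3.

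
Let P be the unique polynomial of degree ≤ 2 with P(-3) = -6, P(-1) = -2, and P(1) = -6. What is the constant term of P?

Write P(t) = at^2 + bt + c. Substituting each data point gives a linear system:
  9a - 3b + c = -6
  a - b + c = -2
  a + b + c = -6
Solving the system yields a = -1, b = -2, c = -3.
So P(t) = -t² - 2t - 3.
The constant term is -3.

-3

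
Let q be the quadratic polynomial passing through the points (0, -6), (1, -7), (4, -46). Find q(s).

Using the Lagrange interpolation formula with nodes 0, 1, 4:
  L_0(s) = (s - 1)(s - 4) / 4
  L_1(s) = s(s - 4) / -3
  L_2(s) = s(s - 1) / 12
Then q(s) = -6·L_0(s) - 7·L_1(s) - 46·L_2(s).
Expanding and collecting terms gives q(s) = -3s² + 2s - 6.
Check: q(1) = -7. ✓

q(s) = -3s^2 + 2s - 6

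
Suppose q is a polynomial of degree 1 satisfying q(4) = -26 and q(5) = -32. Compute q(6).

Using the Lagrange interpolation formula with nodes 4, 5:
  L_0(u) = (u - 5) / -1
  L_1(u) = (u - 4) / 1
Then q(u) = -26·L_0(u) - 32·L_1(u).
Expanding and collecting terms gives q(u) = -6u - 2.
Evaluating at u = 6: q(6) = -38.

-38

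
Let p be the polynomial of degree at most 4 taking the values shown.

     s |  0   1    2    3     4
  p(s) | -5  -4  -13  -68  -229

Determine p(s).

p(s) = -s^4 + 2s^2 - 5

Write p(s) = as^4 + bs^3 + cs^2 + ds + e. Substituting each data point gives a linear system:
  e = -5
  a + b + c + d + e = -4
  16a + 8b + 4c + 2d + e = -13
  81a + 27b + 9c + 3d + e = -68
  256a + 64b + 16c + 4d + e = -229
Solving the system yields a = -1, b = 0, c = 2, d = 0, e = -5.
So p(s) = -s^4 + 2s^2 - 5.
Check: p(2) = -13. ✓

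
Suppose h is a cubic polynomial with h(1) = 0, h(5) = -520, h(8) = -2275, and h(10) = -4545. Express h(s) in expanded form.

Using the Lagrange interpolation formula with nodes 1, 5, 8, 10:
  L_0(s) = (s - 5)(s - 8)(s - 10) / -252
  L_1(s) = (s - 1)(s - 8)(s - 10) / 60
  L_2(s) = (s - 1)(s - 5)(s - 10) / -42
  L_3(s) = (s - 1)(s - 5)(s - 8) / 90
Then h(s) = 0·L_0(s) - 520·L_1(s) - 2275·L_2(s) - 4545·L_3(s).
Expanding and collecting terms gives h(s) = -5s^3 + 5s^2 - 5s + 5.
Check: h(8) = -2275. ✓

h(s) = -5s^3 + 5s^2 - 5s + 5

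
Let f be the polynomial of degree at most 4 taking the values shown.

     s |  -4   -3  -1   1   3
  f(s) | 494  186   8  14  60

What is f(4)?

158

Write f(s) = as^4 + bs^3 + cs^2 + ds + e. Substituting each data point gives a linear system:
  256a - 64b + 16c - 4d + e = 494
  81a - 27b + 9c - 3d + e = 186
  a - b + c - d + e = 8
  a + b + c + d + e = 14
  81a + 27b + 9c + 3d + e = 60
Solving the system yields a = 1, b = -3, c = 4, d = 6, e = 6.
So f(s) = s^4 - 3s^3 + 4s^2 + 6s + 6.
Then f(4) = 158.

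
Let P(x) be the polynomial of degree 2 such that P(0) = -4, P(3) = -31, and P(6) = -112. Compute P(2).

Forward differences of the values at x = 0, 3, 6:
  P  : -4  -31  -112
  Δ  : -27  -81
  Δ^2: -54
The second differences are constant, confirming degree 2.
Interpolating (Newton forward form) and evaluating at x = 2 gives P(2) = -16.

-16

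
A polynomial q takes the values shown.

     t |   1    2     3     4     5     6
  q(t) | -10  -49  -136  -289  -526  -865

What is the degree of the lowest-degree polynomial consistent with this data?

3

Forward differences of the values at t = 1, 2, 3, 4, 5, 6:
  q  : -10  -49  -136  -289  -526  -865
  Δ  : -39  -87  -153  -237  -339
  Δ^2: -48  -66  -84  -102
  Δ^3: -18  -18  -18
  Δ^4: 0  0
  Δ^5: 0
The third differences are constant (-18) and nonzero, while all higher differences vanish, so the minimal degree is 3.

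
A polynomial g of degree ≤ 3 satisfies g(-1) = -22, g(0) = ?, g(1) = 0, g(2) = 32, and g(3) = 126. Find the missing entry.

The 4 known points determine the degree-3 polynomial uniquely.
Write g(t) = at^3 + bt^2 + ct + d. Substituting each data point gives a linear system:
  -a + b - c + d = -22
  a + b + c + d = 0
  8a + 4b + 2c + d = 32
  27a + 9b + 3c + d = 126
Solving the system yields a = 6, b = -5, c = 5, d = -6.
So g(t) = 6t^3 - 5t^2 + 5t - 6.
Then g(0) = -6.

-6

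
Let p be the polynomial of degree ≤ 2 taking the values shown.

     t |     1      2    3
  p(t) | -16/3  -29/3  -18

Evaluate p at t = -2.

Forward differences of the values at t = 1, 2, 3:
  p  : -16/3  -29/3  -18
  Δ  : -13/3  -25/3
  Δ^2: -4
The second differences are constant, confirming degree 2.
Interpolating (Newton forward form) and evaluating at t = -2 gives p(-2) = -49/3.

-49/3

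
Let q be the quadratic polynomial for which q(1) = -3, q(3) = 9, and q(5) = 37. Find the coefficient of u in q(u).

-2

Write q(u) = au^2 + bu + c. Substituting each data point gives a linear system:
  a + b + c = -3
  9a + 3b + c = 9
  25a + 5b + c = 37
Solving the system yields a = 2, b = -2, c = -3.
So q(u) = 2u^2 - 2u - 3.
The coefficient of u is -2.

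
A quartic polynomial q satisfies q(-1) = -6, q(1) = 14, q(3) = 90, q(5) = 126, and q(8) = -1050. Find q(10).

-4054

Using the Lagrange interpolation formula with nodes -1, 1, 3, 5, 8:
  L_0(n) = (n - 1)(n - 3)(n - 5)(n - 8) / 432
  L_1(n) = (n + 1)(n - 3)(n - 5)(n - 8) / -112
  L_2(n) = (n + 1)(n - 1)(n - 5)(n - 8) / 80
  L_3(n) = (n + 1)(n - 1)(n - 3)(n - 8) / -144
  L_4(n) = (n + 1)(n - 1)(n - 3)(n - 5) / 945
Then q(n) = -6·L_0(n) + 14·L_1(n) + 90·L_2(n) + 126·L_3(n) - 1050·L_4(n).
Expanding and collecting terms gives q(n) = -n^4 + 6n^3 - n^2 + 4n + 6.
Evaluating at n = 10: q(10) = -4054.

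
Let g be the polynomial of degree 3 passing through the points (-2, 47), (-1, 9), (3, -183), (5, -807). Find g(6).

Write g(n) = an^3 + bn^2 + cn + d. Substituting each data point gives a linear system:
  -8a + 4b - 2c + d = 47
  -a + b - c + d = 9
  27a + 9b + 3c + d = -183
  125a + 25b + 5c + d = -807
Solving the system yields a = -6, b = -2, c = -2, d = 3.
So g(n) = -6n^3 - 2n^2 - 2n + 3.
Then g(6) = -1377.

-1377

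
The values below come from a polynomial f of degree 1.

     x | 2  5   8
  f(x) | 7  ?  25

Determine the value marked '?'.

The 2 known points determine the degree-1 polynomial uniquely.
Write f(x) = ax + b. Substituting each data point gives a linear system:
  2a + b = 7
  8a + b = 25
Solving the system yields a = 3, b = 1.
So f(x) = 3x + 1.
Then f(5) = 16.

16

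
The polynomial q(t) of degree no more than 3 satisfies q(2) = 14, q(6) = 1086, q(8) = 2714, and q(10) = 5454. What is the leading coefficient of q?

6

Write q(t) = at^3 + bt^2 + ct + d. Substituting each data point gives a linear system:
  8a + 4b + 2c + d = 14
  216a + 36b + 6c + d = 1086
  512a + 64b + 8c + d = 2714
  1000a + 100b + 10c + d = 5454
Solving the system yields a = 6, b = -5, c = -4, d = -6.
So q(t) = 6t³ - 5t² - 4t - 6.
The leading coefficient is 6.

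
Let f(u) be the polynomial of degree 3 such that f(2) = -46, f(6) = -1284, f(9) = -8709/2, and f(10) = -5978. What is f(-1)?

Write f(u) = au^3 + bu^2 + cu + d. Substituting each data point gives a linear system:
  8a + 4b + 2c + d = -46
  216a + 36b + 6c + d = -1284
  729a + 81b + 9c + d = -8709/2
  1000a + 100b + 10c + d = -5978
Solving the system yields a = -6, b = 0, c = 5/2, d = -3.
So f(u) = -6u³ + (5/2)u - 3.
Then f(-1) = 1/2.

1/2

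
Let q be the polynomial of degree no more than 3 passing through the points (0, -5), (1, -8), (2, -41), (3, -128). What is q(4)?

-293

Using the Lagrange interpolation formula with nodes 0, 1, 2, 3:
  L_0(u) = (u - 1)(u - 2)(u - 3) / -6
  L_1(u) = u(u - 2)(u - 3) / 2
  L_2(u) = u(u - 1)(u - 3) / -2
  L_3(u) = u(u - 1)(u - 2) / 6
Then q(u) = -5·L_0(u) - 8·L_1(u) - 41·L_2(u) - 128·L_3(u).
Expanding and collecting terms gives q(u) = -4u³ - 3u² + 4u - 5.
Evaluating at u = 4: q(4) = -293.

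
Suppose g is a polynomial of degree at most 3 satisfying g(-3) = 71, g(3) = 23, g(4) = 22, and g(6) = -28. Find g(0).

Write g(n) = an^3 + bn^2 + cn + d. Substituting each data point gives a linear system:
  -27a + 9b - 3c + d = 71
  27a + 9b + 3c + d = 23
  64a + 16b + 4c + d = 22
  216a + 36b + 6c + d = -28
Solving the system yields a = -1, b = 5, c = 1, d = 2.
So g(n) = -n^3 + 5n^2 + n + 2.
Then g(0) = 2.

2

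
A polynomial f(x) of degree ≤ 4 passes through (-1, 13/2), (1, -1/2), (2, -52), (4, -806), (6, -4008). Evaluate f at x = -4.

-718

Using the Lagrange interpolation formula with nodes -1, 1, 2, 4, 6:
  L_0(x) = (x - 1)(x - 2)(x - 4)(x - 6) / 210
  L_1(x) = (x + 1)(x - 2)(x - 4)(x - 6) / -30
  L_2(x) = (x + 1)(x - 1)(x - 4)(x - 6) / 24
  L_3(x) = (x + 1)(x - 1)(x - 2)(x - 6) / -60
  L_4(x) = (x + 1)(x - 1)(x - 2)(x - 4) / 280
Then f(x) = 13/2·L_0(x) - 1/2·L_1(x) - 52·L_2(x) - 806·L_3(x) - 4008·L_4(x).
Expanding and collecting terms gives f(x) = -3x^4 - (1/2)x^3 - 3x + 6.
Evaluating at x = -4: f(-4) = -718.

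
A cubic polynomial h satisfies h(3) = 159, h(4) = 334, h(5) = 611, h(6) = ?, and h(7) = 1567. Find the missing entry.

On equispaced nodes a degree-3 polynomial has vanishing fourth forward difference, so
  h(3) - 4·h(4) + 6·h(5) - 4·h(6) + h(7) = 0.
Substituting the known values and solving for h(6):
  -4·h(6) = -4056
  h(6) = 1014.

1014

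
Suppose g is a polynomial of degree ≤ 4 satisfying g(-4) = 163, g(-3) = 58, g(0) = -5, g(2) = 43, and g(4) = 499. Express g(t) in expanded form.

Write g(t) = at^4 + bt^3 + ct^2 + dt + e. Substituting each data point gives a linear system:
  256a - 64b + 16c - 4d + e = 163
  81a - 27b + 9c - 3d + e = 58
  e = -5
  16a + 8b + 4c + 2d + e = 43
  256a + 64b + 16c + 4d + e = 499
Solving the system yields a = 1, b = 3, c = 5, d = -6, e = -5.
So g(t) = t^4 + 3t^3 + 5t^2 - 6t - 5.
Check: g(-4) = 163. ✓

g(t) = t^4 + 3t^3 + 5t^2 - 6t - 5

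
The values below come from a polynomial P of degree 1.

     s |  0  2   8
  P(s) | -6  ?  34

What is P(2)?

4

The 2 known points determine the degree-1 polynomial uniquely.
Write P(s) = as + b. Substituting each data point gives a linear system:
  b = -6
  8a + b = 34
Solving the system yields a = 5, b = -6.
So P(s) = 5s - 6.
Then P(2) = 4.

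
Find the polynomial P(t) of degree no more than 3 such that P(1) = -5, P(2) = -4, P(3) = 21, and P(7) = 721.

P(t) = 3t^3 - 6t^2 - 2t

Write P(t) = at^3 + bt^2 + ct + d. Substituting each data point gives a linear system:
  a + b + c + d = -5
  8a + 4b + 2c + d = -4
  27a + 9b + 3c + d = 21
  343a + 49b + 7c + d = 721
Solving the system yields a = 3, b = -6, c = -2, d = 0.
So P(t) = 3t^3 - 6t^2 - 2t.
Check: P(3) = 21. ✓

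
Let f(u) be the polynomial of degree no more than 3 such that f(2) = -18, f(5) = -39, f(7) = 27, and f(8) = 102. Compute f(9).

Write f(u) = au^3 + bu^2 + cu + d. Substituting each data point gives a linear system:
  8a + 4b + 2c + d = -18
  125a + 25b + 5c + d = -39
  343a + 49b + 7c + d = 27
  512a + 64b + 8c + d = 102
Solving the system yields a = 1, b = -6, c = -4, d = 6.
So f(u) = u^3 - 6u^2 - 4u + 6.
Then f(9) = 213.

213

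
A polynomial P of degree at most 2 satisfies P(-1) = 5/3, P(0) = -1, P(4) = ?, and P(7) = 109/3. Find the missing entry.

The 3 known points determine the degree-2 polynomial uniquely.
Write P(u) = au^2 + bu + c. Substituting each data point gives a linear system:
  a - b + c = 5/3
  c = -1
  49a + 7b + c = 109/3
Solving the system yields a = 1, b = -5/3, c = -1.
So P(u) = u^2 - (5/3)u - 1.
Then P(4) = 25/3.

25/3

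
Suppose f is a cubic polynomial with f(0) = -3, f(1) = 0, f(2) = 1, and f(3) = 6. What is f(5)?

Write f(u) = au^3 + bu^2 + cu + d. Substituting each data point gives a linear system:
  d = -3
  a + b + c + d = 0
  8a + 4b + 2c + d = 1
  27a + 9b + 3c + d = 6
Solving the system yields a = 1, b = -4, c = 6, d = -3.
So f(u) = u³ - 4u² + 6u - 3.
Then f(5) = 52.

52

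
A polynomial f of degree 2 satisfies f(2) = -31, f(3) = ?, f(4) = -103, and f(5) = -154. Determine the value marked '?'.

-62

The 3 known points determine the degree-2 polynomial uniquely.
Write f(n) = an^2 + bn + c. Substituting each data point gives a linear system:
  4a + 2b + c = -31
  16a + 4b + c = -103
  25a + 5b + c = -154
Solving the system yields a = -5, b = -6, c = 1.
So f(n) = -5n^2 - 6n + 1.
Then f(3) = -62.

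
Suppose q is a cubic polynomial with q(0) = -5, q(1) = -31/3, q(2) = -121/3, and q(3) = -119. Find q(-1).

Forward differences of the values at u = 0, 1, 2, 3:
  q  : -5  -31/3  -121/3  -119
  Δ  : -16/3  -30  -236/3
  Δ^2: -74/3  -146/3
  Δ^3: -24
The third differences are constant, confirming degree 3.
Interpolating (Newton forward form) and evaluating at u = -1 gives q(-1) = -1/3.

-1/3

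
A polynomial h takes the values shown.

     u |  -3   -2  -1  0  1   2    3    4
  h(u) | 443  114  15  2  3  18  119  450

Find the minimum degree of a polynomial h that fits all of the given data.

Forward differences of the values at u = -3, -2, -1, 0, 1, 2, 3, 4:
  h  : 443  114  15  2  3  18  119  450
  Δ  : -329  -99  -13  1  15  101  331
  Δ^2: 230  86  14  14  86  230
  Δ^3: -144  -72  0  72  144
  Δ^4: 72  72  72  72
  Δ^5: 0  0  0
  Δ^6: 0  0
  Δ^7: 0
The fourth differences are constant (72) and nonzero, while all higher differences vanish, so the minimal degree is 4.

4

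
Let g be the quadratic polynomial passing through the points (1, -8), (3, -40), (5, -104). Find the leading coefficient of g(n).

-4

Write g(n) = an^2 + bn + c. Substituting each data point gives a linear system:
  a + b + c = -8
  9a + 3b + c = -40
  25a + 5b + c = -104
Solving the system yields a = -4, b = 0, c = -4.
So g(n) = -4n² - 4.
The leading coefficient is -4.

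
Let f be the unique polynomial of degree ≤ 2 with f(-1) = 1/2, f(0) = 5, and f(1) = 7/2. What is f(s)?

Using the Lagrange interpolation formula with nodes -1, 0, 1:
  L_0(s) = s(s - 1) / 2
  L_1(s) = (s + 1)(s - 1) / -1
  L_2(s) = (s + 1)s / 2
Then f(s) = 1/2·L_0(s) + 5·L_1(s) + 7/2·L_2(s).
Expanding and collecting terms gives f(s) = -3s² + (3/2)s + 5.
Check: f(1) = 7/2. ✓

f(s) = -3s^2 + (3/2)s + 5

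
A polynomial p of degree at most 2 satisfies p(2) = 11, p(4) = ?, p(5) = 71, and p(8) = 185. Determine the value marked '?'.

45

The 3 known points determine the degree-2 polynomial uniquely.
Write p(s) = as^2 + bs + c. Substituting each data point gives a linear system:
  4a + 2b + c = 11
  25a + 5b + c = 71
  64a + 8b + c = 185
Solving the system yields a = 3, b = -1, c = 1.
So p(s) = 3s^2 - s + 1.
Then p(4) = 45.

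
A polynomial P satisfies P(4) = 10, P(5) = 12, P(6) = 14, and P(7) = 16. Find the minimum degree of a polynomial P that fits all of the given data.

1

Forward differences of the values at n = 4, 5, 6, 7:
  P  : 10  12  14  16
  Δ  : 2  2  2
  Δ^2: 0  0
  Δ^3: 0
The first differences are constant (2) and nonzero, while all higher differences vanish, so the minimal degree is 1.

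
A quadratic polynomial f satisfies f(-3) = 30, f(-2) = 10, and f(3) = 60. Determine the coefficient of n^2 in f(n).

Write f(n) = an^2 + bn + c. Substituting each data point gives a linear system:
  9a - 3b + c = 30
  4a - 2b + c = 10
  9a + 3b + c = 60
Solving the system yields a = 5, b = 5, c = 0.
So f(n) = 5n² + 5n.
The leading coefficient is 5.

5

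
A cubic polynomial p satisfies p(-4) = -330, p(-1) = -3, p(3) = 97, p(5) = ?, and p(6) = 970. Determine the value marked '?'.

543

The 4 known points determine the degree-3 polynomial uniquely.
Write p(s) = as^3 + bs^2 + cs + d. Substituting each data point gives a linear system:
  -64a + 16b - 4c + d = -330
  -a + b - c + d = -3
  27a + 9b + 3c + d = 97
  216a + 36b + 6c + d = 970
Solving the system yields a = 5, b = -2, c = -6, d = -2.
So p(s) = 5s^3 - 2s^2 - 6s - 2.
Then p(5) = 543.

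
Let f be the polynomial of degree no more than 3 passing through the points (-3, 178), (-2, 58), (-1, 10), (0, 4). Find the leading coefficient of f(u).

Write f(u) = au^3 + bu^2 + cu + d. Substituting each data point gives a linear system:
  -27a + 9b - 3c + d = 178
  -8a + 4b - 2c + d = 58
  -a + b - c + d = 10
  d = 4
Solving the system yields a = -5, b = 6, c = 5, d = 4.
So f(u) = -5u^3 + 6u^2 + 5u + 4.
The leading coefficient is -5.

-5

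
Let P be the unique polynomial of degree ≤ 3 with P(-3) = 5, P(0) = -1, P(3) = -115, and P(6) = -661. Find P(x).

P(x) = -2x^3 - 6x^2 - 2x - 1

Write P(x) = ax^3 + bx^2 + cx + d. Substituting each data point gives a linear system:
  -27a + 9b - 3c + d = 5
  d = -1
  27a + 9b + 3c + d = -115
  216a + 36b + 6c + d = -661
Solving the system yields a = -2, b = -6, c = -2, d = -1.
So P(x) = -2x^3 - 6x^2 - 2x - 1.
Check: P(0) = -1. ✓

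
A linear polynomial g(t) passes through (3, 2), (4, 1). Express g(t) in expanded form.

g(t) = -t + 5

Using the Lagrange interpolation formula with nodes 3, 4:
  L_0(t) = (t - 4) / -1
  L_1(t) = (t - 3) / 1
Then g(t) = 2·L_0(t) + 1·L_1(t).
Expanding and collecting terms gives g(t) = -t + 5.
Check: g(3) = 2. ✓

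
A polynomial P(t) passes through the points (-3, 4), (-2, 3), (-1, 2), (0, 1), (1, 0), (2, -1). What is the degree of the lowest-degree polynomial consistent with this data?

Forward differences of the values at t = -3, -2, -1, 0, 1, 2:
  P  : 4  3  2  1  0  -1
  Δ  : -1  -1  -1  -1  -1
  Δ^2: 0  0  0  0
  Δ^3: 0  0  0
  Δ^4: 0  0
  Δ^5: 0
The first differences are constant (-1) and nonzero, while all higher differences vanish, so the minimal degree is 1.

1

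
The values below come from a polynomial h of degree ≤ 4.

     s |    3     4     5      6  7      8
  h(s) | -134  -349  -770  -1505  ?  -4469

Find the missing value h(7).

-2686

On equispaced nodes a degree-4 polynomial has vanishing fifth forward difference, so
  - h(3) + 5·h(4) - 10·h(5) + 10·h(6) - 5·h(7) + h(8) = 0.
Substituting the known values and solving for h(7):
  -5·h(7) = 13430
  h(7) = -2686.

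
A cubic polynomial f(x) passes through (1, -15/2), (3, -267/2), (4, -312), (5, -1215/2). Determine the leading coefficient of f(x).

Write f(x) = ax^3 + bx^2 + cx + d. Substituting each data point gives a linear system:
  a + b + c + d = -15/2
  27a + 9b + 3c + d = -267/2
  64a + 16b + 4c + d = -312
  125a + 25b + 5c + d = -1215/2
Solving the system yields a = -5, b = 3/2, c = -4, d = 0.
So f(x) = -5x³ + (3/2)x² - 4x.
The leading coefficient is -5.

-5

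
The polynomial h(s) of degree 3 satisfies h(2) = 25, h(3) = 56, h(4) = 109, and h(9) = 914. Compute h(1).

Write h(s) = as^3 + bs^2 + cs + d. Substituting each data point gives a linear system:
  8a + 4b + 2c + d = 25
  27a + 9b + 3c + d = 56
  64a + 16b + 4c + d = 109
  729a + 81b + 9c + d = 914
Solving the system yields a = 1, b = 2, c = 2, d = 5.
So h(s) = s^3 + 2s^2 + 2s + 5.
Then h(1) = 10.

10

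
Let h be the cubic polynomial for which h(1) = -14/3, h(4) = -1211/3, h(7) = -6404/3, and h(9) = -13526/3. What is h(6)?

Write h(n) = an^3 + bn^2 + cn + d. Substituting each data point gives a linear system:
  a + b + c + d = -14/3
  64a + 16b + 4c + d = -1211/3
  343a + 49b + 7c + d = -6404/3
  729a + 81b + 9c + d = -13526/3
Solving the system yields a = -6, b = -2, c = 3, d = 1/3.
So h(n) = -6n^3 - 2n^2 + 3n + 1/3.
Then h(6) = -4049/3.

-4049/3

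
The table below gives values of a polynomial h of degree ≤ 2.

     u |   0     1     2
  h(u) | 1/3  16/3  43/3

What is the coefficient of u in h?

Write h(u) = au^2 + bu + c. Substituting each data point gives a linear system:
  c = 1/3
  a + b + c = 16/3
  4a + 2b + c = 43/3
Solving the system yields a = 2, b = 3, c = 1/3.
So h(u) = 2u^2 + 3u + 1/3.
The coefficient of u is 3.

3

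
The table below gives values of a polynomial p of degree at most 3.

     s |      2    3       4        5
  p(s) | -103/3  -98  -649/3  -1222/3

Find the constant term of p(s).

1

Write p(s) = as^3 + bs^2 + cs + d. Substituting each data point gives a linear system:
  8a + 4b + 2c + d = -103/3
  27a + 9b + 3c + d = -98
  64a + 16b + 4c + d = -649/3
  125a + 25b + 5c + d = -1222/3
Solving the system yields a = -3, b = -1/3, c = -5, d = 1.
So p(s) = -3s^3 - (1/3)s^2 - 5s + 1.
The constant term is 1.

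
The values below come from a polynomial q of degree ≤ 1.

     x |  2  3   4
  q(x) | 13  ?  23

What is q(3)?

On equispaced nodes a degree-1 polynomial has vanishing second forward difference, so
  q(2) - 2·q(3) + q(4) = 0.
Substituting the known values and solving for q(3):
  -2·q(3) = -36
  q(3) = 18.

18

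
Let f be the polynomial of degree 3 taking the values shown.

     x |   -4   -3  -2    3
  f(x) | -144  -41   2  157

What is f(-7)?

-1053

Using the Lagrange interpolation formula with nodes -4, -3, -2, 3:
  L_0(x) = (x + 3)(x + 2)(x - 3) / -14
  L_1(x) = (x + 4)(x + 2)(x - 3) / 6
  L_2(x) = (x + 4)(x + 3)(x - 3) / -10
  L_3(x) = (x + 4)(x + 3)(x + 2) / 210
Then f(x) = -144·L_0(x) - 41·L_1(x) + 2·L_2(x) + 157·L_3(x).
Expanding and collecting terms gives f(x) = 4x^3 + 6x^2 - 3x + 4.
Evaluating at x = -7: f(-7) = -1053.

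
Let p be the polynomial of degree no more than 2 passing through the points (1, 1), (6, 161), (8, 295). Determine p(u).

p(u) = 5u^2 - 3u - 1

Write p(u) = au^2 + bu + c. Substituting each data point gives a linear system:
  a + b + c = 1
  36a + 6b + c = 161
  64a + 8b + c = 295
Solving the system yields a = 5, b = -3, c = -1.
So p(u) = 5u^2 - 3u - 1.
Check: p(8) = 295. ✓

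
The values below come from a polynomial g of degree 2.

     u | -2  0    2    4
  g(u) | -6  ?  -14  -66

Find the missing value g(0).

The 3 known points determine the degree-2 polynomial uniquely.
Write g(u) = au^2 + bu + c. Substituting each data point gives a linear system:
  4a - 2b + c = -6
  4a + 2b + c = -14
  16a + 4b + c = -66
Solving the system yields a = -4, b = -2, c = 6.
So g(u) = -4u² - 2u + 6.
Then g(0) = 6.

6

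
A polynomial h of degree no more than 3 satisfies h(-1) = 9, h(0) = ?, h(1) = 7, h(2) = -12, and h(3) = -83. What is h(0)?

On equispaced nodes a degree-3 polynomial has vanishing fourth forward difference, so
  h(-1) - 4·h(0) + 6·h(1) - 4·h(2) + h(3) = 0.
Substituting the known values and solving for h(0):
  -4·h(0) = -16
  h(0) = 4.

4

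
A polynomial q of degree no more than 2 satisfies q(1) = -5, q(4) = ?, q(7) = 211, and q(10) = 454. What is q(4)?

58

On equispaced nodes a degree-2 polynomial has vanishing third forward difference, so
  - q(1) + 3·q(4) - 3·q(7) + q(10) = 0.
Substituting the known values and solving for q(4):
  3·q(4) = 174
  q(4) = 58.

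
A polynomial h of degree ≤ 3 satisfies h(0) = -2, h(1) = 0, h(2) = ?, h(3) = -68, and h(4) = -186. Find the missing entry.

-14

The 4 known points determine the degree-3 polynomial uniquely.
Write h(u) = au^3 + bu^2 + cu + d. Substituting each data point gives a linear system:
  d = -2
  a + b + c + d = 0
  27a + 9b + 3c + d = -68
  64a + 16b + 4c + d = -186
Solving the system yields a = -4, b = 4, c = 2, d = -2.
So h(u) = -4u^3 + 4u^2 + 2u - 2.
Then h(2) = -14.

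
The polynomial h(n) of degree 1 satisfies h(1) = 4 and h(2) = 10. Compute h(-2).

Write h(n) = an + b. Substituting each data point gives a linear system:
  a + b = 4
  2a + b = 10
Solving the system yields a = 6, b = -2.
So h(n) = 6n - 2.
Then h(-2) = -14.

-14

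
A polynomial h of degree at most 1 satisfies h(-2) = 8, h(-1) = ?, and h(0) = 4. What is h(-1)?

6

The 2 known points determine the degree-1 polynomial uniquely.
Write h(s) = as + b. Substituting each data point gives a linear system:
  -2a + b = 8
  b = 4
Solving the system yields a = -2, b = 4.
So h(s) = -2s + 4.
Then h(-1) = 6.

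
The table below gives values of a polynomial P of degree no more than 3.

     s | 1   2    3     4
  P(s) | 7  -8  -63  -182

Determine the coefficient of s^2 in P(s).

4

Write P(s) = as^3 + bs^2 + cs + d. Substituting each data point gives a linear system:
  a + b + c + d = 7
  8a + 4b + 2c + d = -8
  27a + 9b + 3c + d = -63
  64a + 16b + 4c + d = -182
Solving the system yields a = -4, b = 4, c = 1, d = 6.
So P(s) = -4s^3 + 4s^2 + s + 6.
The coefficient of s^2 is 4.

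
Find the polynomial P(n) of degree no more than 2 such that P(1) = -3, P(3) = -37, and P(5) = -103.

P(n) = -4n^2 - n + 2

Write P(n) = an^2 + bn + c. Substituting each data point gives a linear system:
  a + b + c = -3
  9a + 3b + c = -37
  25a + 5b + c = -103
Solving the system yields a = -4, b = -1, c = 2.
So P(n) = -4n^2 - n + 2.
Check: P(1) = -3. ✓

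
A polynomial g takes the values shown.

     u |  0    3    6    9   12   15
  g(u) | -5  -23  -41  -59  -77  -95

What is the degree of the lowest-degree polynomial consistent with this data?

Forward differences of the values at u = 0, 3, 6, 9, 12, 15:
  g  : -5  -23  -41  -59  -77  -95
  Δ  : -18  -18  -18  -18  -18
  Δ^2: 0  0  0  0
  Δ^3: 0  0  0
  Δ^4: 0  0
  Δ^5: 0
The first differences are constant (-18) and nonzero, while all higher differences vanish, so the minimal degree is 1.

1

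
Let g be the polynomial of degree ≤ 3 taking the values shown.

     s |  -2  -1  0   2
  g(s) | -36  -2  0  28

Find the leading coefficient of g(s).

5

Write g(s) = as^3 + bs^2 + cs + d. Substituting each data point gives a linear system:
  -8a + 4b - 2c + d = -36
  -a + b - c + d = -2
  d = 0
  8a + 4b + 2c + d = 28
Solving the system yields a = 5, b = -1, c = -4, d = 0.
So g(s) = 5s^3 - s^2 - 4s.
The leading coefficient is 5.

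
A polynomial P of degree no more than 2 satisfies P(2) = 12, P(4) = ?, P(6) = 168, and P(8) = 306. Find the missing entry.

On equispaced nodes a degree-2 polynomial has vanishing third forward difference, so
  - P(2) + 3·P(4) - 3·P(6) + P(8) = 0.
Substituting the known values and solving for P(4):
  3·P(4) = 210
  P(4) = 70.

70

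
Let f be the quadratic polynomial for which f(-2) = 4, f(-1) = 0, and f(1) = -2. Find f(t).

Using the Lagrange interpolation formula with nodes -2, -1, 1:
  L_0(t) = (t + 1)(t - 1) / 3
  L_1(t) = (t + 2)(t - 1) / -2
  L_2(t) = (t + 2)(t + 1) / 6
Then f(t) = 4·L_0(t) + 0·L_1(t) - 2·L_2(t).
Expanding and collecting terms gives f(t) = t² - t - 2.
Check: f(-2) = 4. ✓

f(t) = t^2 - t - 2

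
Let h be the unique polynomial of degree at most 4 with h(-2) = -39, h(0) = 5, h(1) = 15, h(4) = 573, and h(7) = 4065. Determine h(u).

Write h(u) = au^4 + bu^3 + cu^2 + du + e. Substituting each data point gives a linear system:
  16a - 8b + 4c - 2d + e = -39
  e = 5
  a + b + c + d + e = 15
  256a + 64b + 16c + 4d + e = 573
  2401a + 343b + 49c + 7d + e = 4065
Solving the system yields a = 1, b = 5, c = -2, d = 6, e = 5.
So h(u) = u^4 + 5u^3 - 2u^2 + 6u + 5.
Check: h(7) = 4065. ✓

h(u) = u^4 + 5u^3 - 2u^2 + 6u + 5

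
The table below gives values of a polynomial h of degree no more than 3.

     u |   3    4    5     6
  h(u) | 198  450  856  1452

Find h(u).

h(u) = 6u^3 + 5u^2 - 5u + 6

Using the Lagrange interpolation formula with nodes 3, 4, 5, 6:
  L_0(u) = (u - 4)(u - 5)(u - 6) / -6
  L_1(u) = (u - 3)(u - 5)(u - 6) / 2
  L_2(u) = (u - 3)(u - 4)(u - 6) / -2
  L_3(u) = (u - 3)(u - 4)(u - 5) / 6
Then h(u) = 198·L_0(u) + 450·L_1(u) + 856·L_2(u) + 1452·L_3(u).
Expanding and collecting terms gives h(u) = 6u³ + 5u² - 5u + 6.
Check: h(4) = 450. ✓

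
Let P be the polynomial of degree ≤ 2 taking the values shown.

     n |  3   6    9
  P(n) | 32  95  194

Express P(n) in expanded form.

P(n) = 2n^2 + 3n + 5

Write P(n) = an^2 + bn + c. Substituting each data point gives a linear system:
  9a + 3b + c = 32
  36a + 6b + c = 95
  81a + 9b + c = 194
Solving the system yields a = 2, b = 3, c = 5.
So P(n) = 2n^2 + 3n + 5.
Check: P(6) = 95. ✓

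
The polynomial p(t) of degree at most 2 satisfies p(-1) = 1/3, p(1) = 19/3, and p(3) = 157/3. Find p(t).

p(t) = 5t^2 + 3t - 5/3

Write p(t) = at^2 + bt + c. Substituting each data point gives a linear system:
  a - b + c = 1/3
  a + b + c = 19/3
  9a + 3b + c = 157/3
Solving the system yields a = 5, b = 3, c = -5/3.
So p(t) = 5t^2 + 3t - 5/3.
Check: p(-1) = 1/3. ✓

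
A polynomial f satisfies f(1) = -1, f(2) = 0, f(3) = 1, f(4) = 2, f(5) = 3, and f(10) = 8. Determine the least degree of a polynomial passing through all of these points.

1

Divided differences on the nodes 1, 2, 3, 4, 5, 10:
  order 0: -1  0  1  2  3  8
  order 1: 1  1  1  1  1
  order 2: 0  0  0  0
  order 3: 0  0  0
  order 4: 0  0
  order 5: 0
The order-1 divided differences are all 1 (nonzero) and every higher order vanishes, so the data lies on a polynomial of degree exactly 1.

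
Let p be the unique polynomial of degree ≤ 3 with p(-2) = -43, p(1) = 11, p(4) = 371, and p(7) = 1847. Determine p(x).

Using the Lagrange interpolation formula with nodes -2, 1, 4, 7:
  L_0(x) = (x - 1)(x - 4)(x - 7) / -162
  L_1(x) = (x + 2)(x - 4)(x - 7) / 54
  L_2(x) = (x + 2)(x - 1)(x - 7) / -54
  L_3(x) = (x + 2)(x - 1)(x - 4) / 162
Then p(x) = -43·L_0(x) + 11·L_1(x) + 371·L_2(x) + 1847·L_3(x).
Expanding and collecting terms gives p(x) = 5x³ + 2x² + 5x - 1.
Check: p(4) = 371. ✓

p(x) = 5x^3 + 2x^2 + 5x - 1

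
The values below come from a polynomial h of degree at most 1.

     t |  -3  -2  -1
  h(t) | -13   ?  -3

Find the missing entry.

-8

The 2 known points determine the degree-1 polynomial uniquely.
Write h(t) = at + b. Substituting each data point gives a linear system:
  -3a + b = -13
  -a + b = -3
Solving the system yields a = 5, b = 2.
So h(t) = 5t + 2.
Then h(-2) = -8.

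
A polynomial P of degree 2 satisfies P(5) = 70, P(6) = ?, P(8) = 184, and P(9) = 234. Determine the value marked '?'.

The 3 known points determine the degree-2 polynomial uniquely.
Write P(s) = as^2 + bs + c. Substituting each data point gives a linear system:
  25a + 5b + c = 70
  64a + 8b + c = 184
  81a + 9b + c = 234
Solving the system yields a = 3, b = -1, c = 0.
So P(s) = 3s^2 - s.
Then P(6) = 102.

102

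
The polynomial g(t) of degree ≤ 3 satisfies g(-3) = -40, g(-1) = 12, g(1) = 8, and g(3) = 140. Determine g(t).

Write g(t) = at^3 + bt^2 + ct + d. Substituting each data point gives a linear system:
  -27a + 9b - 3c + d = -40
  -a + b - c + d = 12
  a + b + c + d = 8
  27a + 9b + 3c + d = 140
Solving the system yields a = 4, b = 5, c = -6, d = 5.
So g(t) = 4t^3 + 5t^2 - 6t + 5.
Check: g(3) = 140. ✓

g(t) = 4t^3 + 5t^2 - 6t + 5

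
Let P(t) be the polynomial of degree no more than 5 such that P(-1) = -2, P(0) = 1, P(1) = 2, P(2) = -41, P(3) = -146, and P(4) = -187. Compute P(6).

1867

Forward differences of the values at t = -1, 0, 1, 2, 3, 4:
  P  : -2  1  2  -41  -146  -187
  Δ  : 3  1  -43  -105  -41
  Δ^2: -2  -44  -62  64
  Δ^3: -42  -18  126
  Δ^4: 24  144
  Δ^5: 120
The fifth differences are constant, confirming degree 5.
Interpolating (Newton forward form) and evaluating at t = 6 gives P(6) = 1867.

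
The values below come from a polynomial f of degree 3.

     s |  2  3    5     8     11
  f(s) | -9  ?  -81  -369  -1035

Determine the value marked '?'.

The 4 known points determine the degree-3 polynomial uniquely.
Write f(s) = as^3 + bs^2 + cs + d. Substituting each data point gives a linear system:
  8a + 4b + 2c + d = -9
  125a + 25b + 5c + d = -81
  512a + 64b + 8c + d = -369
  1331a + 121b + 11c + d = -1035
Solving the system yields a = -1, b = 3, c = -6, d = -1.
So f(s) = -s^3 + 3s^2 - 6s - 1.
Then f(3) = -19.

-19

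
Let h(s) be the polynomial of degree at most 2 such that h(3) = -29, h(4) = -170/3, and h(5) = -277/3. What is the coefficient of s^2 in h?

Write h(s) = as^2 + bs + c. Substituting each data point gives a linear system:
  9a + 3b + c = -29
  16a + 4b + c = -170/3
  25a + 5b + c = -277/3
Solving the system yields a = -4, b = 1/3, c = 6.
So h(s) = -4s^2 + (1/3)s + 6.
The leading coefficient is -4.

-4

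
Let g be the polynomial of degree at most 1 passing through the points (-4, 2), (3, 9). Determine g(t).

g(t) = t + 6

Write g(t) = at + b. Substituting each data point gives a linear system:
  -4a + b = 2
  3a + b = 9
Solving the system yields a = 1, b = 6.
So g(t) = t + 6.
Check: g(-4) = 2. ✓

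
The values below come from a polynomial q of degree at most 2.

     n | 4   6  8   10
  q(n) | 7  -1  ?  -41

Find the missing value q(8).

-17

On equispaced nodes a degree-2 polynomial has vanishing third forward difference, so
  - q(4) + 3·q(6) - 3·q(8) + q(10) = 0.
Substituting the known values and solving for q(8):
  -3·q(8) = 51
  q(8) = -17.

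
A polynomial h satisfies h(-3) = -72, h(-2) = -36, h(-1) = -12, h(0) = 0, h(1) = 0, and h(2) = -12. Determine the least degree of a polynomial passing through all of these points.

2

Forward differences of the values at n = -3, -2, -1, 0, 1, 2:
  h  : -72  -36  -12  0  0  -12
  Δ  : 36  24  12  0  -12
  Δ^2: -12  -12  -12  -12
  Δ^3: 0  0  0
  Δ^4: 0  0
  Δ^5: 0
The second differences are constant (-12) and nonzero, while all higher differences vanish, so the minimal degree is 2.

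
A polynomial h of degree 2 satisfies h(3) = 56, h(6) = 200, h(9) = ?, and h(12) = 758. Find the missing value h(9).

The 3 known points determine the degree-2 polynomial uniquely.
Write h(n) = an^2 + bn + c. Substituting each data point gives a linear system:
  9a + 3b + c = 56
  36a + 6b + c = 200
  144a + 12b + c = 758
Solving the system yields a = 5, b = 3, c = 2.
So h(n) = 5n² + 3n + 2.
Then h(9) = 434.

434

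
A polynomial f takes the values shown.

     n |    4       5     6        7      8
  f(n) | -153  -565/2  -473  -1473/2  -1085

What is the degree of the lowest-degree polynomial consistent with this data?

Forward differences of the values at n = 4, 5, 6, 7, 8:
  f  : -153  -565/2  -473  -1473/2  -1085
  Δ  : -259/2  -381/2  -527/2  -697/2
  Δ^2: -61  -73  -85
  Δ^3: -12  -12
  Δ^4: 0
The third differences are constant (-12) and nonzero, while all higher differences vanish, so the minimal degree is 3.

3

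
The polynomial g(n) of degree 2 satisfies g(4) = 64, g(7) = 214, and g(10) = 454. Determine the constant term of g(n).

4

Write g(n) = an^2 + bn + c. Substituting each data point gives a linear system:
  16a + 4b + c = 64
  49a + 7b + c = 214
  100a + 10b + c = 454
Solving the system yields a = 5, b = -5, c = 4.
So g(n) = 5n^2 - 5n + 4.
The constant term is 4.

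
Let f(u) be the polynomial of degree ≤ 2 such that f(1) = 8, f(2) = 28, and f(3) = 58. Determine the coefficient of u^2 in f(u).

5

Write f(u) = au^2 + bu + c. Substituting each data point gives a linear system:
  a + b + c = 8
  4a + 2b + c = 28
  9a + 3b + c = 58
Solving the system yields a = 5, b = 5, c = -2.
So f(u) = 5u^2 + 5u - 2.
The leading coefficient is 5.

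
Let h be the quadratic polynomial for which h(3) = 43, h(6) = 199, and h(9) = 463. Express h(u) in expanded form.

h(u) = 6u^2 - 2u - 5

Write h(u) = au^2 + bu + c. Substituting each data point gives a linear system:
  9a + 3b + c = 43
  36a + 6b + c = 199
  81a + 9b + c = 463
Solving the system yields a = 6, b = -2, c = -5.
So h(u) = 6u^2 - 2u - 5.
Check: h(6) = 199. ✓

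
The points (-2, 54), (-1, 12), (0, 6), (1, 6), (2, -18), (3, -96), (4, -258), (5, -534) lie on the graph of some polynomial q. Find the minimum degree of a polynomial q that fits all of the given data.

Forward differences of the values at n = -2, -1, 0, 1, 2, 3, 4, 5:
  q  : 54  12  6  6  -18  -96  -258  -534
  Δ  : -42  -6  0  -24  -78  -162  -276
  Δ^2: 36  6  -24  -54  -84  -114
  Δ^3: -30  -30  -30  -30  -30
  Δ^4: 0  0  0  0
  Δ^5: 0  0  0
  Δ^6: 0  0
  Δ^7: 0
The third differences are constant (-30) and nonzero, while all higher differences vanish, so the minimal degree is 3.

3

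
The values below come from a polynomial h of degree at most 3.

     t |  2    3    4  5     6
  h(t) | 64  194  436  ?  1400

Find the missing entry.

The 4 known points determine the degree-3 polynomial uniquely.
Write h(t) = at^3 + bt^2 + ct + d. Substituting each data point gives a linear system:
  8a + 4b + 2c + d = 64
  27a + 9b + 3c + d = 194
  64a + 16b + 4c + d = 436
  216a + 36b + 6c + d = 1400
Solving the system yields a = 6, b = 2, c = 6, d = -4.
So h(t) = 6t^3 + 2t^2 + 6t - 4.
Then h(5) = 826.

826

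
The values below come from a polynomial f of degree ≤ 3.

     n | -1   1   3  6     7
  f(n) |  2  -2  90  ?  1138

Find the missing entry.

The 4 known points determine the degree-3 polynomial uniquely.
Write f(n) = an^3 + bn^2 + cn + d. Substituting each data point gives a linear system:
  -a + b - c + d = 2
  a + b + c + d = -2
  27a + 9b + 3c + d = 90
  343a + 49b + 7c + d = 1138
Solving the system yields a = 3, b = 3, c = -5, d = -3.
So f(n) = 3n^3 + 3n^2 - 5n - 3.
Then f(6) = 723.

723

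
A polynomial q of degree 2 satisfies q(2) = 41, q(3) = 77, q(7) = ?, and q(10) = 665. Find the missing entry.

341

The 3 known points determine the degree-2 polynomial uniquely.
Write q(t) = at^2 + bt + c. Substituting each data point gives a linear system:
  4a + 2b + c = 41
  9a + 3b + c = 77
  100a + 10b + c = 665
Solving the system yields a = 6, b = 6, c = 5.
So q(t) = 6t^2 + 6t + 5.
Then q(7) = 341.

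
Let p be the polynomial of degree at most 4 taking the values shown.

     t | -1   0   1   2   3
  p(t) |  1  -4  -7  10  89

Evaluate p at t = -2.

Forward differences of the values at t = -1, 0, 1, 2, 3:
  p  : 1  -4  -7  10  89
  Δ  : -5  -3  17  79
  Δ^2: 2  20  62
  Δ^3: 18  42
  Δ^4: 24
The fourth differences are constant, confirming degree 4.
Interpolating (Newton forward form) and evaluating at t = -2 gives p(-2) = 14.

14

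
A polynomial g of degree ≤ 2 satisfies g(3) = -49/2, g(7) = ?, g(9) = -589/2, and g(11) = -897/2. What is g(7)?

The 3 known points determine the degree-2 polynomial uniquely.
Write g(u) = au^2 + bu + c. Substituting each data point gives a linear system:
  9a + 3b + c = -49/2
  81a + 9b + c = -589/2
  121a + 11b + c = -897/2
Solving the system yields a = -4, b = 3, c = 5/2.
So g(u) = -4u² + 3u + 5/2.
Then g(7) = -345/2.

-345/2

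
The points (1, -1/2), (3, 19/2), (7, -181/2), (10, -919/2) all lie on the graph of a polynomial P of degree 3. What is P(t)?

P(t) = -t^3 + 6t^2 - 6t + 1/2

Write P(t) = at^3 + bt^2 + ct + d. Substituting each data point gives a linear system:
  a + b + c + d = -1/2
  27a + 9b + 3c + d = 19/2
  343a + 49b + 7c + d = -181/2
  1000a + 100b + 10c + d = -919/2
Solving the system yields a = -1, b = 6, c = -6, d = 1/2.
So P(t) = -t^3 + 6t^2 - 6t + 1/2.
Check: P(3) = 19/2. ✓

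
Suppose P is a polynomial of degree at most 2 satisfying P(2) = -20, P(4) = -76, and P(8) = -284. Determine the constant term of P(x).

Write P(x) = ax^2 + bx + c. Substituting each data point gives a linear system:
  4a + 2b + c = -20
  16a + 4b + c = -76
  64a + 8b + c = -284
Solving the system yields a = -4, b = -4, c = 4.
So P(x) = -4x^2 - 4x + 4.
The constant term is 4.

4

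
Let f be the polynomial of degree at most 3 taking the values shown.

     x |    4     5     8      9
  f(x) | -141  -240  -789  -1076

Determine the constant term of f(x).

Write f(x) = ax^3 + bx^2 + cx + d. Substituting each data point gives a linear system:
  64a + 16b + 4c + d = -141
  125a + 25b + 5c + d = -240
  512a + 64b + 8c + d = -789
  729a + 81b + 9c + d = -1076
Solving the system yields a = -1, b = -4, c = -2, d = -5.
So f(x) = -x^3 - 4x^2 - 2x - 5.
The constant term is -5.

-5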